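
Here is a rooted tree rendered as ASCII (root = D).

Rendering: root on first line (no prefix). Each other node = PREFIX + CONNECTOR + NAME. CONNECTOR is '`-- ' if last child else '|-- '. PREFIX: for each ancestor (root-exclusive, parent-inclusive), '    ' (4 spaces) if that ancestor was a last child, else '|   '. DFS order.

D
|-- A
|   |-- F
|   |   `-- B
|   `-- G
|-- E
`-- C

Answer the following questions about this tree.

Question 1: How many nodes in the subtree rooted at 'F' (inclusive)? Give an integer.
Subtree rooted at F contains: B, F
Count = 2

Answer: 2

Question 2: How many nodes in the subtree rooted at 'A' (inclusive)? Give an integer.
Answer: 4

Derivation:
Subtree rooted at A contains: A, B, F, G
Count = 4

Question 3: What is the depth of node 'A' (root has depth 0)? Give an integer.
Path from root to A: D -> A
Depth = number of edges = 1

Answer: 1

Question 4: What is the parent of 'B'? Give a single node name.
Scan adjacency: B appears as child of F

Answer: F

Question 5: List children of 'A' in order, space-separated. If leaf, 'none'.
Node A's children (from adjacency): F, G

Answer: F G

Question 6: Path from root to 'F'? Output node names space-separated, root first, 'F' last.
Answer: D A F

Derivation:
Walk down from root: D -> A -> F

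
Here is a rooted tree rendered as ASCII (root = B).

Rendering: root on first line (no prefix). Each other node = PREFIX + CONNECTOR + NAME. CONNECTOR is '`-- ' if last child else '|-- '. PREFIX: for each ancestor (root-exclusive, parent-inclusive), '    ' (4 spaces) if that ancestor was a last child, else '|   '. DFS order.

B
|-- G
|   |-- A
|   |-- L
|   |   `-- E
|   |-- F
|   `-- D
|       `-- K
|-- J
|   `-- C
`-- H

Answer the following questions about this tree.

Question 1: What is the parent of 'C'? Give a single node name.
Scan adjacency: C appears as child of J

Answer: J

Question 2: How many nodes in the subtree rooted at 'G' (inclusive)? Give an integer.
Subtree rooted at G contains: A, D, E, F, G, K, L
Count = 7

Answer: 7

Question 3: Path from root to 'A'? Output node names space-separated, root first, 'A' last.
Walk down from root: B -> G -> A

Answer: B G A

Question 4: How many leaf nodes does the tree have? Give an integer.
Answer: 6

Derivation:
Leaves (nodes with no children): A, C, E, F, H, K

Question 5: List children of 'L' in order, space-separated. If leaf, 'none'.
Node L's children (from adjacency): E

Answer: E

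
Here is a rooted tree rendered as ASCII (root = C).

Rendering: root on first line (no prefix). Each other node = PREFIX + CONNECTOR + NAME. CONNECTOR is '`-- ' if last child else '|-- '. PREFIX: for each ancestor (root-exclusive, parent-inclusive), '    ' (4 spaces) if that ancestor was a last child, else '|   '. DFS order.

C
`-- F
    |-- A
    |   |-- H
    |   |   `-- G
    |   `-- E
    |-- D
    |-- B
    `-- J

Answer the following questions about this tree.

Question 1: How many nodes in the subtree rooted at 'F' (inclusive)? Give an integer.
Subtree rooted at F contains: A, B, D, E, F, G, H, J
Count = 8

Answer: 8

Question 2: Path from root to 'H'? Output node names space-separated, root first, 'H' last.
Answer: C F A H

Derivation:
Walk down from root: C -> F -> A -> H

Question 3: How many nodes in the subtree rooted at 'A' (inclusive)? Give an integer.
Subtree rooted at A contains: A, E, G, H
Count = 4

Answer: 4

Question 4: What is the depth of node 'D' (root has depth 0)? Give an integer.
Answer: 2

Derivation:
Path from root to D: C -> F -> D
Depth = number of edges = 2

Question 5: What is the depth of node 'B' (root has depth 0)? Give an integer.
Answer: 2

Derivation:
Path from root to B: C -> F -> B
Depth = number of edges = 2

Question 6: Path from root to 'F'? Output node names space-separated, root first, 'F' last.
Answer: C F

Derivation:
Walk down from root: C -> F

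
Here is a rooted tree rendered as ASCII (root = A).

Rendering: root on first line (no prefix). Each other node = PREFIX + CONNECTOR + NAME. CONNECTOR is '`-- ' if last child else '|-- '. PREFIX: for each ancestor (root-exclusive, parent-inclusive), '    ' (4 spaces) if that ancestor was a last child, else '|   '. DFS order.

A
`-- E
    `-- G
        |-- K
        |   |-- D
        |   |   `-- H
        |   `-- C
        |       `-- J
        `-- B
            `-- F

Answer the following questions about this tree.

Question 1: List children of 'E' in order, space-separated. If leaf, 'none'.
Node E's children (from adjacency): G

Answer: G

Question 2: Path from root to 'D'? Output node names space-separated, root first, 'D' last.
Answer: A E G K D

Derivation:
Walk down from root: A -> E -> G -> K -> D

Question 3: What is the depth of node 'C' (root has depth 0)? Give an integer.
Path from root to C: A -> E -> G -> K -> C
Depth = number of edges = 4

Answer: 4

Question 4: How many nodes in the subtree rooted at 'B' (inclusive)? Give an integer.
Answer: 2

Derivation:
Subtree rooted at B contains: B, F
Count = 2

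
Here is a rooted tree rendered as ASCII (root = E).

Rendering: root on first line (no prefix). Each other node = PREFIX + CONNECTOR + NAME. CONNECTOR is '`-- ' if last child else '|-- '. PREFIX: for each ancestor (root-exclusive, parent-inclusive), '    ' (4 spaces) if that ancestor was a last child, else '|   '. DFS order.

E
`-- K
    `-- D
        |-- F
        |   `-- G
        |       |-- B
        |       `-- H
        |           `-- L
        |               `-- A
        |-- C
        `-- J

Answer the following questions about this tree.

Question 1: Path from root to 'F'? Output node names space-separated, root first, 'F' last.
Walk down from root: E -> K -> D -> F

Answer: E K D F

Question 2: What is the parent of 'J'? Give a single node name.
Scan adjacency: J appears as child of D

Answer: D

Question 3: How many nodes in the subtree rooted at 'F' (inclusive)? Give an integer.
Answer: 6

Derivation:
Subtree rooted at F contains: A, B, F, G, H, L
Count = 6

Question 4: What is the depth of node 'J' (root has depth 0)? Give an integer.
Answer: 3

Derivation:
Path from root to J: E -> K -> D -> J
Depth = number of edges = 3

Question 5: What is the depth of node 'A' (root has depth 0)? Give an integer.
Answer: 7

Derivation:
Path from root to A: E -> K -> D -> F -> G -> H -> L -> A
Depth = number of edges = 7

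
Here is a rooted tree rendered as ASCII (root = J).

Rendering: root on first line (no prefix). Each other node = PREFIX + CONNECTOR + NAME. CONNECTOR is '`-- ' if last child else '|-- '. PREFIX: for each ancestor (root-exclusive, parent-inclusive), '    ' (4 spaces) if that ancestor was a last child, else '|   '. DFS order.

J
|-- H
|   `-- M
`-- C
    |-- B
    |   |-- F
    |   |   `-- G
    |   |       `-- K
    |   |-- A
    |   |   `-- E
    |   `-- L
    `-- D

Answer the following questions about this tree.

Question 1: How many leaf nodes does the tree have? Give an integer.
Answer: 5

Derivation:
Leaves (nodes with no children): D, E, K, L, M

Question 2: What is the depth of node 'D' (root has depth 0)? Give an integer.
Answer: 2

Derivation:
Path from root to D: J -> C -> D
Depth = number of edges = 2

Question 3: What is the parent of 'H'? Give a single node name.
Answer: J

Derivation:
Scan adjacency: H appears as child of J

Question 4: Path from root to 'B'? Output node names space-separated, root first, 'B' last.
Walk down from root: J -> C -> B

Answer: J C B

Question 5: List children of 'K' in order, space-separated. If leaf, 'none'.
Node K's children (from adjacency): (leaf)

Answer: none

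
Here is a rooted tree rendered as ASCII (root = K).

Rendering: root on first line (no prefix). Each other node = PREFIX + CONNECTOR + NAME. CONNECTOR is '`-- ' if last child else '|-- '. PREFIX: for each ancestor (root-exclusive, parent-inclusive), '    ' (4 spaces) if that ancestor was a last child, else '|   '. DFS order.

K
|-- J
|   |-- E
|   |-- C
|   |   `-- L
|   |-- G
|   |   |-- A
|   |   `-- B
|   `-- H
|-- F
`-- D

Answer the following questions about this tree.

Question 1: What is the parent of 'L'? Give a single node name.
Answer: C

Derivation:
Scan adjacency: L appears as child of C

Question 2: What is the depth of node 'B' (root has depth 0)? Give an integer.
Answer: 3

Derivation:
Path from root to B: K -> J -> G -> B
Depth = number of edges = 3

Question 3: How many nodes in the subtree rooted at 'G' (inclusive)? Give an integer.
Answer: 3

Derivation:
Subtree rooted at G contains: A, B, G
Count = 3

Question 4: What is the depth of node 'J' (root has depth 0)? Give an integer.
Answer: 1

Derivation:
Path from root to J: K -> J
Depth = number of edges = 1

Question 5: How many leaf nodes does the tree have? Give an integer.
Leaves (nodes with no children): A, B, D, E, F, H, L

Answer: 7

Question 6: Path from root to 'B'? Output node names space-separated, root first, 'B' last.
Walk down from root: K -> J -> G -> B

Answer: K J G B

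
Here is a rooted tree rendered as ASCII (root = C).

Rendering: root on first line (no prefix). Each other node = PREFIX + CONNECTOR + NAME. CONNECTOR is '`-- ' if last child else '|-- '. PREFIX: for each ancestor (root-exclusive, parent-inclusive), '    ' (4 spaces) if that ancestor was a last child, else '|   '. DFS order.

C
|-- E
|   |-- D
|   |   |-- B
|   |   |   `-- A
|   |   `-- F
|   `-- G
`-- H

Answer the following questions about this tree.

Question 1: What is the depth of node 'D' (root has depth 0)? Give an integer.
Answer: 2

Derivation:
Path from root to D: C -> E -> D
Depth = number of edges = 2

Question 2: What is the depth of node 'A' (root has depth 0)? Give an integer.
Path from root to A: C -> E -> D -> B -> A
Depth = number of edges = 4

Answer: 4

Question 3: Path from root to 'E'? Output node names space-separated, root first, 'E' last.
Answer: C E

Derivation:
Walk down from root: C -> E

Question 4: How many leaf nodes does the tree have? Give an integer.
Leaves (nodes with no children): A, F, G, H

Answer: 4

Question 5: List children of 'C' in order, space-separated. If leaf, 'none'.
Node C's children (from adjacency): E, H

Answer: E H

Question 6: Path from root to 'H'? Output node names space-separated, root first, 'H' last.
Walk down from root: C -> H

Answer: C H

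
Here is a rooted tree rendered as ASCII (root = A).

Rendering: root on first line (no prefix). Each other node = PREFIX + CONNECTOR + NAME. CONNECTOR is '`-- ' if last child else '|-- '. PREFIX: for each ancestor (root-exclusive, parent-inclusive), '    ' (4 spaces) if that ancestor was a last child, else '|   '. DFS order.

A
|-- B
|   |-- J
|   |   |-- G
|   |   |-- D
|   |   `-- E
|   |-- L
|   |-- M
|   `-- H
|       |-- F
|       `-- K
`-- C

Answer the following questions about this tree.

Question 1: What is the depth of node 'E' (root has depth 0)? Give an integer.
Path from root to E: A -> B -> J -> E
Depth = number of edges = 3

Answer: 3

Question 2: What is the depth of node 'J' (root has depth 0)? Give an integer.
Answer: 2

Derivation:
Path from root to J: A -> B -> J
Depth = number of edges = 2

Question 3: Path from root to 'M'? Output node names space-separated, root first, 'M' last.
Walk down from root: A -> B -> M

Answer: A B M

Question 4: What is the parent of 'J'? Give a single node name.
Scan adjacency: J appears as child of B

Answer: B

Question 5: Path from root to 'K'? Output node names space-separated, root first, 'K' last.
Answer: A B H K

Derivation:
Walk down from root: A -> B -> H -> K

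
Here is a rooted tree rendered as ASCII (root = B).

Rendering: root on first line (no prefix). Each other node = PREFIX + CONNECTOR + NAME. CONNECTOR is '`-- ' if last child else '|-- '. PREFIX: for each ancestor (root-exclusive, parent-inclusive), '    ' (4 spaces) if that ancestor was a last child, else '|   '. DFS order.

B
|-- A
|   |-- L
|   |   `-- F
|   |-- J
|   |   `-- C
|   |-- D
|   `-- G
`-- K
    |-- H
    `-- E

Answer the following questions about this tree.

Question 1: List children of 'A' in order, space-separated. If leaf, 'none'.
Node A's children (from adjacency): L, J, D, G

Answer: L J D G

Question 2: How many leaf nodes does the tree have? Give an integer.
Leaves (nodes with no children): C, D, E, F, G, H

Answer: 6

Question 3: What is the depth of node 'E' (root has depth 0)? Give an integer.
Path from root to E: B -> K -> E
Depth = number of edges = 2

Answer: 2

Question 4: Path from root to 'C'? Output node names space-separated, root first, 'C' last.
Answer: B A J C

Derivation:
Walk down from root: B -> A -> J -> C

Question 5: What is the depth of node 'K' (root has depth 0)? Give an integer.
Answer: 1

Derivation:
Path from root to K: B -> K
Depth = number of edges = 1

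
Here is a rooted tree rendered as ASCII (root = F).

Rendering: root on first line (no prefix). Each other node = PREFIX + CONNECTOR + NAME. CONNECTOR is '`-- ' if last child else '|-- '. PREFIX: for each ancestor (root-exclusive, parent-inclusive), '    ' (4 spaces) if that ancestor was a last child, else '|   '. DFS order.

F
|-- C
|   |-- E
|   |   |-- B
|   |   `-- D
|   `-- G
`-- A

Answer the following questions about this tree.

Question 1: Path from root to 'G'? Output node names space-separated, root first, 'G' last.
Answer: F C G

Derivation:
Walk down from root: F -> C -> G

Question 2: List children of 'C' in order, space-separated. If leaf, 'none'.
Node C's children (from adjacency): E, G

Answer: E G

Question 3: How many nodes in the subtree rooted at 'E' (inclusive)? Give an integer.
Answer: 3

Derivation:
Subtree rooted at E contains: B, D, E
Count = 3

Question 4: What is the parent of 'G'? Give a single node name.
Scan adjacency: G appears as child of C

Answer: C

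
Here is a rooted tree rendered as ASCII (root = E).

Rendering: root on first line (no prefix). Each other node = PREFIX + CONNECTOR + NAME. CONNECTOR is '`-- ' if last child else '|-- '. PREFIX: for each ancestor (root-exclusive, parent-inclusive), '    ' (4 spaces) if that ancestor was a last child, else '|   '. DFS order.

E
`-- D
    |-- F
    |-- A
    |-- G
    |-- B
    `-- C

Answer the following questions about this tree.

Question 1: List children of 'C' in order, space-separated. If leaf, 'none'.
Answer: none

Derivation:
Node C's children (from adjacency): (leaf)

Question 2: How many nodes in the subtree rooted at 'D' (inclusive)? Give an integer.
Subtree rooted at D contains: A, B, C, D, F, G
Count = 6

Answer: 6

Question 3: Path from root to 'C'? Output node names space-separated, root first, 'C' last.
Answer: E D C

Derivation:
Walk down from root: E -> D -> C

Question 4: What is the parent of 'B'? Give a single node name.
Scan adjacency: B appears as child of D

Answer: D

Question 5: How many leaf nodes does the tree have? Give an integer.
Answer: 5

Derivation:
Leaves (nodes with no children): A, B, C, F, G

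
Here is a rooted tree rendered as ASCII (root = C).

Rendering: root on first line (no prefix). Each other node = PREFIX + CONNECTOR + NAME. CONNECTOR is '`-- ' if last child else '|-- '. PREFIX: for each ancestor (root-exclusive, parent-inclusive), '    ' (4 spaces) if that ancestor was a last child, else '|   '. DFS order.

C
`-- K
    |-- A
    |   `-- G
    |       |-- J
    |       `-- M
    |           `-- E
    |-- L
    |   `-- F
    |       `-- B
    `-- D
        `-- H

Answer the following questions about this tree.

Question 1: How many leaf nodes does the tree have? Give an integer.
Leaves (nodes with no children): B, E, H, J

Answer: 4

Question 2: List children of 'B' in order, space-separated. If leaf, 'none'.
Answer: none

Derivation:
Node B's children (from adjacency): (leaf)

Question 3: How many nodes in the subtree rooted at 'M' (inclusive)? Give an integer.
Answer: 2

Derivation:
Subtree rooted at M contains: E, M
Count = 2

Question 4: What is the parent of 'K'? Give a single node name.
Answer: C

Derivation:
Scan adjacency: K appears as child of C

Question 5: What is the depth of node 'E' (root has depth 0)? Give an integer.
Path from root to E: C -> K -> A -> G -> M -> E
Depth = number of edges = 5

Answer: 5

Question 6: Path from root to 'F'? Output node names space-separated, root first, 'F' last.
Answer: C K L F

Derivation:
Walk down from root: C -> K -> L -> F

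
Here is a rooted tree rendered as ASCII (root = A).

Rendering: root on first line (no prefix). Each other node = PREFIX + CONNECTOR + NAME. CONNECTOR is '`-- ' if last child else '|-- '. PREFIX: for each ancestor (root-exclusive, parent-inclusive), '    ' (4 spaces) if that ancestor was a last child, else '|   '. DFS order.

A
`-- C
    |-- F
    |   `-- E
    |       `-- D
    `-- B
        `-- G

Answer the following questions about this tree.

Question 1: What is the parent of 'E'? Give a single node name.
Answer: F

Derivation:
Scan adjacency: E appears as child of F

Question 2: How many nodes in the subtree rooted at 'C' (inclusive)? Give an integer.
Answer: 6

Derivation:
Subtree rooted at C contains: B, C, D, E, F, G
Count = 6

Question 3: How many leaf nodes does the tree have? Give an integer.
Leaves (nodes with no children): D, G

Answer: 2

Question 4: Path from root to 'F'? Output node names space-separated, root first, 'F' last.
Answer: A C F

Derivation:
Walk down from root: A -> C -> F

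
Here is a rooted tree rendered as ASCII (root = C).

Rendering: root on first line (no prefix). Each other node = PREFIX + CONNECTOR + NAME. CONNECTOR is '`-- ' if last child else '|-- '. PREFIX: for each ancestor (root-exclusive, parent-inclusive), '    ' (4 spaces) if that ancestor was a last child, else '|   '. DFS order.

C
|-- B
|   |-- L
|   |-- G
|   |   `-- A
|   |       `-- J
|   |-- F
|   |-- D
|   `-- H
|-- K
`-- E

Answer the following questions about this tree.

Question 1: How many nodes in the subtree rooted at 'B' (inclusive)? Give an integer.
Subtree rooted at B contains: A, B, D, F, G, H, J, L
Count = 8

Answer: 8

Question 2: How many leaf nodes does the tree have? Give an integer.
Leaves (nodes with no children): D, E, F, H, J, K, L

Answer: 7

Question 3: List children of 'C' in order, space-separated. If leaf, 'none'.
Node C's children (from adjacency): B, K, E

Answer: B K E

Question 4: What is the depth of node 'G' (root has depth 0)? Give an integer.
Answer: 2

Derivation:
Path from root to G: C -> B -> G
Depth = number of edges = 2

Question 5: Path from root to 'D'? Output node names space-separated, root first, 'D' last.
Answer: C B D

Derivation:
Walk down from root: C -> B -> D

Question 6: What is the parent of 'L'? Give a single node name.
Answer: B

Derivation:
Scan adjacency: L appears as child of B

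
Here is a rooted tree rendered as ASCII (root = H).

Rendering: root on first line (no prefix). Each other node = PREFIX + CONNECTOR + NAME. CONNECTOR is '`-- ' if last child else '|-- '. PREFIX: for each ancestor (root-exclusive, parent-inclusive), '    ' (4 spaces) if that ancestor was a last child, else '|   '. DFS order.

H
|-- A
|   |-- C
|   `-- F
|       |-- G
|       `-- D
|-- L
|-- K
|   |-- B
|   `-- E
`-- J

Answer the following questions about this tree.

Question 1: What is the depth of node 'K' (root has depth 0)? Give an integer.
Answer: 1

Derivation:
Path from root to K: H -> K
Depth = number of edges = 1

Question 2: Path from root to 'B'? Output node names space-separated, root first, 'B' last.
Answer: H K B

Derivation:
Walk down from root: H -> K -> B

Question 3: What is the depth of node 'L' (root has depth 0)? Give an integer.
Answer: 1

Derivation:
Path from root to L: H -> L
Depth = number of edges = 1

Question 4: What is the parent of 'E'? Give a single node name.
Scan adjacency: E appears as child of K

Answer: K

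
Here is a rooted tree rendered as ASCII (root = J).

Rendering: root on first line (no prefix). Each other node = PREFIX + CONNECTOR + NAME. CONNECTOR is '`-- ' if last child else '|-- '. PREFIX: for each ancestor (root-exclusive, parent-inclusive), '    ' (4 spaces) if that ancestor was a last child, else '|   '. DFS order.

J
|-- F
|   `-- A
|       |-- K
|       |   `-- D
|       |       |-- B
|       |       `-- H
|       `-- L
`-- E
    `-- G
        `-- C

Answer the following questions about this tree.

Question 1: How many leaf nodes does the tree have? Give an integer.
Answer: 4

Derivation:
Leaves (nodes with no children): B, C, H, L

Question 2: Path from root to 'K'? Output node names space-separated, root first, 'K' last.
Answer: J F A K

Derivation:
Walk down from root: J -> F -> A -> K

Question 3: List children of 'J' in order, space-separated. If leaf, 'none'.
Node J's children (from adjacency): F, E

Answer: F E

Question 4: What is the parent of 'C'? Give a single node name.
Scan adjacency: C appears as child of G

Answer: G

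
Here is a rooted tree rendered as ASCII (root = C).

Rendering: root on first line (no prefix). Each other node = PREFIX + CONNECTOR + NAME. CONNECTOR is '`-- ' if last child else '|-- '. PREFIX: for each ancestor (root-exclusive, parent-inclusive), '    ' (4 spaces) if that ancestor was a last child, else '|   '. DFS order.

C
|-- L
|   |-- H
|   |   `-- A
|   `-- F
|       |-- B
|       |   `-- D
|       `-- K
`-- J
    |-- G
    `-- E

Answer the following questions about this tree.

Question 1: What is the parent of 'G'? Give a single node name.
Scan adjacency: G appears as child of J

Answer: J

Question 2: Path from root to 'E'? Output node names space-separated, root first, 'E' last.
Walk down from root: C -> J -> E

Answer: C J E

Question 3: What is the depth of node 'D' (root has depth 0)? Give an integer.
Path from root to D: C -> L -> F -> B -> D
Depth = number of edges = 4

Answer: 4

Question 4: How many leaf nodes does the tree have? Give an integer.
Answer: 5

Derivation:
Leaves (nodes with no children): A, D, E, G, K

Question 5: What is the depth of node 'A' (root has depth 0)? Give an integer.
Path from root to A: C -> L -> H -> A
Depth = number of edges = 3

Answer: 3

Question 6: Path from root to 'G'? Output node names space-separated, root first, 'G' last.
Answer: C J G

Derivation:
Walk down from root: C -> J -> G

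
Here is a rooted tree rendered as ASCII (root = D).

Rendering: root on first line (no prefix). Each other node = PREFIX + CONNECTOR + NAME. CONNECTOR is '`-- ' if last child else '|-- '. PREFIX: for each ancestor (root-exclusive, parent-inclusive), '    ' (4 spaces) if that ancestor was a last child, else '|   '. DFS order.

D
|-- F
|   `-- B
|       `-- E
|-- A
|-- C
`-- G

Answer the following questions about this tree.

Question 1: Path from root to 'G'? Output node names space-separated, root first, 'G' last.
Answer: D G

Derivation:
Walk down from root: D -> G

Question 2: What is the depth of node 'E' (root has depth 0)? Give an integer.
Answer: 3

Derivation:
Path from root to E: D -> F -> B -> E
Depth = number of edges = 3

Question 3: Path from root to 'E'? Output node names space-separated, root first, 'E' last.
Answer: D F B E

Derivation:
Walk down from root: D -> F -> B -> E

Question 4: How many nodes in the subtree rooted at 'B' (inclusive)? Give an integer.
Subtree rooted at B contains: B, E
Count = 2

Answer: 2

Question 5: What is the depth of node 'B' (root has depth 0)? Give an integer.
Path from root to B: D -> F -> B
Depth = number of edges = 2

Answer: 2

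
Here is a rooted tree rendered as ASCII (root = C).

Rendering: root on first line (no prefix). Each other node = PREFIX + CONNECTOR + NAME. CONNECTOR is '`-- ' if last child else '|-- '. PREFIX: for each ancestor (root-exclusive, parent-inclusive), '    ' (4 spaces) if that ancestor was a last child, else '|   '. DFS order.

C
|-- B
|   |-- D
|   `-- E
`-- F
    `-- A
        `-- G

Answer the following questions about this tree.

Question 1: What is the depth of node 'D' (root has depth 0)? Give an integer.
Path from root to D: C -> B -> D
Depth = number of edges = 2

Answer: 2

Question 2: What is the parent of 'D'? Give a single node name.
Answer: B

Derivation:
Scan adjacency: D appears as child of B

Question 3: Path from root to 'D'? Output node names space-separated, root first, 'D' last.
Walk down from root: C -> B -> D

Answer: C B D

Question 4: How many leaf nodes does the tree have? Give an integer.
Leaves (nodes with no children): D, E, G

Answer: 3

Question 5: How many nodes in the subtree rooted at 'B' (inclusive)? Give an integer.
Subtree rooted at B contains: B, D, E
Count = 3

Answer: 3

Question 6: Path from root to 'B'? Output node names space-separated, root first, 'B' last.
Walk down from root: C -> B

Answer: C B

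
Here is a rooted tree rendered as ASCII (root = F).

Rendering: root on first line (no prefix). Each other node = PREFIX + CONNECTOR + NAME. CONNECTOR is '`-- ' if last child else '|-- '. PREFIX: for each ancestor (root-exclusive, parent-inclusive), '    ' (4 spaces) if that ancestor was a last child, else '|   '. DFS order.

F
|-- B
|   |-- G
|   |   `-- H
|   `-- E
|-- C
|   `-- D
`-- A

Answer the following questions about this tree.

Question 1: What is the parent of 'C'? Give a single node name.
Scan adjacency: C appears as child of F

Answer: F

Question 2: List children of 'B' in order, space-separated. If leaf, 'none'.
Answer: G E

Derivation:
Node B's children (from adjacency): G, E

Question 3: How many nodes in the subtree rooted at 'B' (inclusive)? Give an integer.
Answer: 4

Derivation:
Subtree rooted at B contains: B, E, G, H
Count = 4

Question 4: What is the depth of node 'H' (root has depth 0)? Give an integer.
Path from root to H: F -> B -> G -> H
Depth = number of edges = 3

Answer: 3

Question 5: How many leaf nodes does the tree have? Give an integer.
Leaves (nodes with no children): A, D, E, H

Answer: 4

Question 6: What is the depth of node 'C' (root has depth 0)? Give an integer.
Answer: 1

Derivation:
Path from root to C: F -> C
Depth = number of edges = 1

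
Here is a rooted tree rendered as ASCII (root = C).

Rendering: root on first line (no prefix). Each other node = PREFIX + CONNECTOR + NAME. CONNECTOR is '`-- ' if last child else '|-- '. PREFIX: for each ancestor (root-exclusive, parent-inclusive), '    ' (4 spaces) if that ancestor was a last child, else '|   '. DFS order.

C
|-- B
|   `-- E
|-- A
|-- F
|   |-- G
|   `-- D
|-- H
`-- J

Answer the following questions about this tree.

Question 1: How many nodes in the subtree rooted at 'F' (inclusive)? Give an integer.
Answer: 3

Derivation:
Subtree rooted at F contains: D, F, G
Count = 3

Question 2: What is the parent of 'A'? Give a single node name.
Scan adjacency: A appears as child of C

Answer: C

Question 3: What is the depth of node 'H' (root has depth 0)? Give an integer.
Answer: 1

Derivation:
Path from root to H: C -> H
Depth = number of edges = 1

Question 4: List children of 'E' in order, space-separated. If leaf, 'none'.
Node E's children (from adjacency): (leaf)

Answer: none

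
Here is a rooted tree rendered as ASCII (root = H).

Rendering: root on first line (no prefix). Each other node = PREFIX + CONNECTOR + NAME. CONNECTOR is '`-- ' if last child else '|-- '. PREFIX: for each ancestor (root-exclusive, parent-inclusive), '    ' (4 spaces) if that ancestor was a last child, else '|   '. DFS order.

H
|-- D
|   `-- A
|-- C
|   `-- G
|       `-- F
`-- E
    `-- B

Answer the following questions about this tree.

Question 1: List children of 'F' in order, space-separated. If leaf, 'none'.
Node F's children (from adjacency): (leaf)

Answer: none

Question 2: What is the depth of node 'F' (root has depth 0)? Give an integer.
Path from root to F: H -> C -> G -> F
Depth = number of edges = 3

Answer: 3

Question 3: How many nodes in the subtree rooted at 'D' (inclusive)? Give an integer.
Subtree rooted at D contains: A, D
Count = 2

Answer: 2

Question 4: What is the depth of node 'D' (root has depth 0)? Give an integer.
Answer: 1

Derivation:
Path from root to D: H -> D
Depth = number of edges = 1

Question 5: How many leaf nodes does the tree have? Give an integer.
Answer: 3

Derivation:
Leaves (nodes with no children): A, B, F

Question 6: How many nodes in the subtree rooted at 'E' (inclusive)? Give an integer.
Answer: 2

Derivation:
Subtree rooted at E contains: B, E
Count = 2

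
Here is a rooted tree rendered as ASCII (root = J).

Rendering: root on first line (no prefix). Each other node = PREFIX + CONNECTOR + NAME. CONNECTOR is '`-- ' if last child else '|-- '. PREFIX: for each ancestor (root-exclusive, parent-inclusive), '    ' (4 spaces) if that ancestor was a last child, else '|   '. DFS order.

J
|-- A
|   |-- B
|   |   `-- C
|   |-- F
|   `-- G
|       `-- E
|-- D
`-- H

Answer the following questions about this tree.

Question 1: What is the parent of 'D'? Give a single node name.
Answer: J

Derivation:
Scan adjacency: D appears as child of J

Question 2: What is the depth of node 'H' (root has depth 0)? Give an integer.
Path from root to H: J -> H
Depth = number of edges = 1

Answer: 1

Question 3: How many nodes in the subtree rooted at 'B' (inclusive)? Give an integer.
Answer: 2

Derivation:
Subtree rooted at B contains: B, C
Count = 2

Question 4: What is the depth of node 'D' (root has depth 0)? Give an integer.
Path from root to D: J -> D
Depth = number of edges = 1

Answer: 1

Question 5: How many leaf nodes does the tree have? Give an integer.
Answer: 5

Derivation:
Leaves (nodes with no children): C, D, E, F, H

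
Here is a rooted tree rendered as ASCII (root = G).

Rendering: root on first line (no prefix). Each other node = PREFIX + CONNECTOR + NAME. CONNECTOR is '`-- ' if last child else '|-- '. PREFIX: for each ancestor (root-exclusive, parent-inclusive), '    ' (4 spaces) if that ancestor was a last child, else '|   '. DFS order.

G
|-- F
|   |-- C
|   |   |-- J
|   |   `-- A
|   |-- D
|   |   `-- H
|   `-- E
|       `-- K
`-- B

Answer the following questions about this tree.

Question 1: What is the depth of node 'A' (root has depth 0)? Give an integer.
Path from root to A: G -> F -> C -> A
Depth = number of edges = 3

Answer: 3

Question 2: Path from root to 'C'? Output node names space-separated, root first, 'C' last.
Walk down from root: G -> F -> C

Answer: G F C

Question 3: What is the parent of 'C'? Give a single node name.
Answer: F

Derivation:
Scan adjacency: C appears as child of F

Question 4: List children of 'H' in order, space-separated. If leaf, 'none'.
Answer: none

Derivation:
Node H's children (from adjacency): (leaf)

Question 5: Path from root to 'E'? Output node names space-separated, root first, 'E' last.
Walk down from root: G -> F -> E

Answer: G F E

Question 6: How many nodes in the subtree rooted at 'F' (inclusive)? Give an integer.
Subtree rooted at F contains: A, C, D, E, F, H, J, K
Count = 8

Answer: 8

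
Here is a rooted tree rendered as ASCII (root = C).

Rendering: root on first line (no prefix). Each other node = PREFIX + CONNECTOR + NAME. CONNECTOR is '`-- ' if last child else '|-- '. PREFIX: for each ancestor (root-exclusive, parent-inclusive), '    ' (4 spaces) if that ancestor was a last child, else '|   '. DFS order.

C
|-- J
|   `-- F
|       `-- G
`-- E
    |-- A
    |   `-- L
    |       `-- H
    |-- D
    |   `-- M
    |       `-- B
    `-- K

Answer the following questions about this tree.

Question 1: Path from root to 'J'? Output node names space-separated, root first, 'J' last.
Walk down from root: C -> J

Answer: C J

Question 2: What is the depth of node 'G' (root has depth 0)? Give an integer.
Answer: 3

Derivation:
Path from root to G: C -> J -> F -> G
Depth = number of edges = 3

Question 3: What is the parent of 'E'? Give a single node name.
Answer: C

Derivation:
Scan adjacency: E appears as child of C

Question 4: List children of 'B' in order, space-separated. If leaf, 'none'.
Node B's children (from adjacency): (leaf)

Answer: none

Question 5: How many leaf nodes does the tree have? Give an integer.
Leaves (nodes with no children): B, G, H, K

Answer: 4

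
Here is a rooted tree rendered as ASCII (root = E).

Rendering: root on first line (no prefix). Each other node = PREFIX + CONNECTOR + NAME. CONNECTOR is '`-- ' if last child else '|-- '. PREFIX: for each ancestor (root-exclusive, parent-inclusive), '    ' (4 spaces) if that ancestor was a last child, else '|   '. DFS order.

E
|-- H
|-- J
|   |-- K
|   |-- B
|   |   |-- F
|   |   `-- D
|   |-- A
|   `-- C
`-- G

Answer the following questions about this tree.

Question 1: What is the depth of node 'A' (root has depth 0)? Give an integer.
Path from root to A: E -> J -> A
Depth = number of edges = 2

Answer: 2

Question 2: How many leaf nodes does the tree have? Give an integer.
Leaves (nodes with no children): A, C, D, F, G, H, K

Answer: 7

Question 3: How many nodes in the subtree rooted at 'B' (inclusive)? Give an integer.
Answer: 3

Derivation:
Subtree rooted at B contains: B, D, F
Count = 3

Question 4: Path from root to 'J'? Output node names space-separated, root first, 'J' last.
Answer: E J

Derivation:
Walk down from root: E -> J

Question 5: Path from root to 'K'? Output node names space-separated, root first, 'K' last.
Walk down from root: E -> J -> K

Answer: E J K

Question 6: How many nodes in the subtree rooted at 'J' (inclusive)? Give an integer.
Subtree rooted at J contains: A, B, C, D, F, J, K
Count = 7

Answer: 7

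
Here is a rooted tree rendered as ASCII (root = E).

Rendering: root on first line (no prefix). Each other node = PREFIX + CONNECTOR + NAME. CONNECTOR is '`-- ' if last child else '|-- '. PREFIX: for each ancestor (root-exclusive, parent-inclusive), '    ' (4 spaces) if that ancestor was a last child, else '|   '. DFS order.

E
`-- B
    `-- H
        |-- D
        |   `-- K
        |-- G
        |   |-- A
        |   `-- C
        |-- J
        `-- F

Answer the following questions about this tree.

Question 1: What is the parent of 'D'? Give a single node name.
Answer: H

Derivation:
Scan adjacency: D appears as child of H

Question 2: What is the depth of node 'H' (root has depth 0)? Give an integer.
Path from root to H: E -> B -> H
Depth = number of edges = 2

Answer: 2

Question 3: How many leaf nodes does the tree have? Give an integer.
Leaves (nodes with no children): A, C, F, J, K

Answer: 5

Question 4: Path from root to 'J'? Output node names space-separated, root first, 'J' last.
Walk down from root: E -> B -> H -> J

Answer: E B H J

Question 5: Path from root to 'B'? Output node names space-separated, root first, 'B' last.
Walk down from root: E -> B

Answer: E B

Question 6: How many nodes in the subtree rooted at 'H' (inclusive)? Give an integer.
Subtree rooted at H contains: A, C, D, F, G, H, J, K
Count = 8

Answer: 8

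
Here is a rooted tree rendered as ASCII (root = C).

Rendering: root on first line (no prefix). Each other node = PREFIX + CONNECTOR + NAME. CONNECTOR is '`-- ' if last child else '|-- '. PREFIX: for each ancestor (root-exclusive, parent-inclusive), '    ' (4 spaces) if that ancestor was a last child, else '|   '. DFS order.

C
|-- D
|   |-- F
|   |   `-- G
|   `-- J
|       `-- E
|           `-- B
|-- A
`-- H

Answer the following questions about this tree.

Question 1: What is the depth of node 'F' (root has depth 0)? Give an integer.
Path from root to F: C -> D -> F
Depth = number of edges = 2

Answer: 2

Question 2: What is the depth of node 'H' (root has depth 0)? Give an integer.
Answer: 1

Derivation:
Path from root to H: C -> H
Depth = number of edges = 1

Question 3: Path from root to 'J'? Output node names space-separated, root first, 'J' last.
Walk down from root: C -> D -> J

Answer: C D J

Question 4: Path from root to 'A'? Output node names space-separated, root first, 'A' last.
Walk down from root: C -> A

Answer: C A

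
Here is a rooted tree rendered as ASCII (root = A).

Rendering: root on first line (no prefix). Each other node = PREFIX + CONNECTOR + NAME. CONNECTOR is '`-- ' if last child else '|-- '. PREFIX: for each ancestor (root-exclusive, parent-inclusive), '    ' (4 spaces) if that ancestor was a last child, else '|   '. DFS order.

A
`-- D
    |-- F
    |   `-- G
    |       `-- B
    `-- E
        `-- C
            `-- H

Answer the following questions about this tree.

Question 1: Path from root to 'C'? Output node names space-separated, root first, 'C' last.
Walk down from root: A -> D -> E -> C

Answer: A D E C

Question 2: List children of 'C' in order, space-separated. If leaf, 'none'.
Answer: H

Derivation:
Node C's children (from adjacency): H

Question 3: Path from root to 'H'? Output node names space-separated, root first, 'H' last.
Walk down from root: A -> D -> E -> C -> H

Answer: A D E C H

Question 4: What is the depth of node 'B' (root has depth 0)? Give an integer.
Path from root to B: A -> D -> F -> G -> B
Depth = number of edges = 4

Answer: 4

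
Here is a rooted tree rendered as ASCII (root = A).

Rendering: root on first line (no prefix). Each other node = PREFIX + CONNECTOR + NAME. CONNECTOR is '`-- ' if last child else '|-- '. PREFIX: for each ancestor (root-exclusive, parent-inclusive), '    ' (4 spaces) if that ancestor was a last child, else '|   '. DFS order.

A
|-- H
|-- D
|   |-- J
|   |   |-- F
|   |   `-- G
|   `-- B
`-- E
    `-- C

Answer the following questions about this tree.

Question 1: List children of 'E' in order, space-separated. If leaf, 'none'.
Answer: C

Derivation:
Node E's children (from adjacency): C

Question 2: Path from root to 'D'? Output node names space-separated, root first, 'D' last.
Walk down from root: A -> D

Answer: A D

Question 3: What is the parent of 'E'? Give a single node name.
Scan adjacency: E appears as child of A

Answer: A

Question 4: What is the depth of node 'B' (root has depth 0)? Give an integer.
Answer: 2

Derivation:
Path from root to B: A -> D -> B
Depth = number of edges = 2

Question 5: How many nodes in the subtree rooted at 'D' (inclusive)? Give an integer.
Answer: 5

Derivation:
Subtree rooted at D contains: B, D, F, G, J
Count = 5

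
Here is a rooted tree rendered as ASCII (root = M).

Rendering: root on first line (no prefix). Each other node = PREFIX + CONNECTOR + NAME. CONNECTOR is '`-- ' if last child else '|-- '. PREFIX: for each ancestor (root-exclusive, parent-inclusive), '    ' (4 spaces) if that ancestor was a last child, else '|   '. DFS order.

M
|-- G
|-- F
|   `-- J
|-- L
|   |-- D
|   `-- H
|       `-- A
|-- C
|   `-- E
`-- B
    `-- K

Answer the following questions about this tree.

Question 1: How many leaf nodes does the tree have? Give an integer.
Answer: 6

Derivation:
Leaves (nodes with no children): A, D, E, G, J, K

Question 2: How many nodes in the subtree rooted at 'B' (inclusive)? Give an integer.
Answer: 2

Derivation:
Subtree rooted at B contains: B, K
Count = 2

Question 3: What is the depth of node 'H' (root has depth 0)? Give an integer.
Path from root to H: M -> L -> H
Depth = number of edges = 2

Answer: 2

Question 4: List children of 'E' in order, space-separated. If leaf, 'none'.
Answer: none

Derivation:
Node E's children (from adjacency): (leaf)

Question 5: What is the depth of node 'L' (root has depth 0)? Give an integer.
Answer: 1

Derivation:
Path from root to L: M -> L
Depth = number of edges = 1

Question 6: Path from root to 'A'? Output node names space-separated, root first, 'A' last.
Answer: M L H A

Derivation:
Walk down from root: M -> L -> H -> A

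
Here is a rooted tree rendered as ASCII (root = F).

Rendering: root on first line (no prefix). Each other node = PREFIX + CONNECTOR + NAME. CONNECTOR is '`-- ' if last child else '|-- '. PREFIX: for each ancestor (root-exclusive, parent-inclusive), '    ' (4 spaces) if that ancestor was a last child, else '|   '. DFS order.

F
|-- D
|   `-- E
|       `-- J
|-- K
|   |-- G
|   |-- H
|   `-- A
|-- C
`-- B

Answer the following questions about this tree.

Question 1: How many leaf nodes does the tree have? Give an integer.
Answer: 6

Derivation:
Leaves (nodes with no children): A, B, C, G, H, J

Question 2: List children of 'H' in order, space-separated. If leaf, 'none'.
Node H's children (from adjacency): (leaf)

Answer: none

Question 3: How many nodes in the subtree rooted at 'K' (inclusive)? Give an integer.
Answer: 4

Derivation:
Subtree rooted at K contains: A, G, H, K
Count = 4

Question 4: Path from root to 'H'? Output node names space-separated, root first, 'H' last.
Answer: F K H

Derivation:
Walk down from root: F -> K -> H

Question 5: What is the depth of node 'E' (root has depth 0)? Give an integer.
Answer: 2

Derivation:
Path from root to E: F -> D -> E
Depth = number of edges = 2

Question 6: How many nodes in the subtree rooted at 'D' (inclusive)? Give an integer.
Subtree rooted at D contains: D, E, J
Count = 3

Answer: 3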